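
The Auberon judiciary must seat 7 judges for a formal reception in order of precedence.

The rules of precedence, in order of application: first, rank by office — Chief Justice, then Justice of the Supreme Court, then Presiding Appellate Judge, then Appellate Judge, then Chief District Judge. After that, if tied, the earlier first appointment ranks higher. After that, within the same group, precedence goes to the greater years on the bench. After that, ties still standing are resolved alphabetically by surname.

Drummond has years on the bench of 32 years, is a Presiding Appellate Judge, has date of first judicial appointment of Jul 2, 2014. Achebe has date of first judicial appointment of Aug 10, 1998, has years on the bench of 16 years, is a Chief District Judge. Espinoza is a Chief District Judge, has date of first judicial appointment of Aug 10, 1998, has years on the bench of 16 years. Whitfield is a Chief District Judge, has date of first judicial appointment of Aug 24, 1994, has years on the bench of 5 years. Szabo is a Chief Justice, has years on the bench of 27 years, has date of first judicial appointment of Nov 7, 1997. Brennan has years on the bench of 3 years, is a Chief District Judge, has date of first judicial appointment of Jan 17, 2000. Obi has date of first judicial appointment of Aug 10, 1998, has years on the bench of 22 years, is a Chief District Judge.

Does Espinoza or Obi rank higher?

By office: Szabo (Chief Justice); then Drummond (Presiding Appellate Judge); then Whitfield, Obi, Achebe, Espinoza and Brennan (Chief District Judge).
Among Whitfield, Obi, Achebe, Espinoza and Brennan, by date of first judicial appointment (earlier first): Whitfield (Aug 24, 1994) before Obi, Achebe and Espinoza (Aug 10, 1998) before Brennan (Jan 17, 2000).
Among Obi, Achebe and Espinoza, by years on the bench (higher first): Obi (22 years) before Achebe and Espinoza (16 years).
Among Achebe and Espinoza, alphabetically by surname: Achebe before Espinoza.
So Obi takes precedence.

Obi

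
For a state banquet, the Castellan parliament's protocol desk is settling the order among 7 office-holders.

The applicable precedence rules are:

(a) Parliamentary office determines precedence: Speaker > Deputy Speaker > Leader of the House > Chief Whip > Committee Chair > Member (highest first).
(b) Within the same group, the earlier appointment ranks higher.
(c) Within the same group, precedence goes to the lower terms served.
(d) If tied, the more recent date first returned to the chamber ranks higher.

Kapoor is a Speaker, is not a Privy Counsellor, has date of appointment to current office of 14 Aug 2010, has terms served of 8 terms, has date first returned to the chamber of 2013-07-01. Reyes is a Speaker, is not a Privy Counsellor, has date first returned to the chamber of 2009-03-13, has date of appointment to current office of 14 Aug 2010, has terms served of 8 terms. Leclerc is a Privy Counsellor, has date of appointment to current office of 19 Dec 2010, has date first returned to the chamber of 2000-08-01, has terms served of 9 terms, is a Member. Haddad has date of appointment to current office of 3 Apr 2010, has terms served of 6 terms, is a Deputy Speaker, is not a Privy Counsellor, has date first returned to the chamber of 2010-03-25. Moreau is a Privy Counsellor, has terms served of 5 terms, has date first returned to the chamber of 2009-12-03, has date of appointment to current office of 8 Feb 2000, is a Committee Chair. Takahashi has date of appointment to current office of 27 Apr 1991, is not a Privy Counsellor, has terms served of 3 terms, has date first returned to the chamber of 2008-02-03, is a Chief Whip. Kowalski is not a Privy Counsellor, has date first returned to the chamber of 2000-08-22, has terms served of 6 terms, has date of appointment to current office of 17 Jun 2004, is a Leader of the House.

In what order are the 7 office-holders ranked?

Kapoor, Reyes, Haddad, Kowalski, Takahashi, Moreau, Leclerc

By parliamentary office: Kapoor and Reyes (Speaker); then Haddad (Deputy Speaker); then Kowalski (Leader of the House); then Takahashi (Chief Whip); then Moreau (Committee Chair); then Leclerc (Member).
Kapoor and Reyes both have date of appointment to current office 14 Aug 2010, so the next rule applies.
Kapoor and Reyes both have terms served 8 terms, so the next rule applies.
Among Kapoor and Reyes, by date first returned to the chamber (later first): Kapoor (2013-07-01) before Reyes (2009-03-13).
Full order: Kapoor, Reyes, Haddad, Kowalski, Takahashi, Moreau, Leclerc.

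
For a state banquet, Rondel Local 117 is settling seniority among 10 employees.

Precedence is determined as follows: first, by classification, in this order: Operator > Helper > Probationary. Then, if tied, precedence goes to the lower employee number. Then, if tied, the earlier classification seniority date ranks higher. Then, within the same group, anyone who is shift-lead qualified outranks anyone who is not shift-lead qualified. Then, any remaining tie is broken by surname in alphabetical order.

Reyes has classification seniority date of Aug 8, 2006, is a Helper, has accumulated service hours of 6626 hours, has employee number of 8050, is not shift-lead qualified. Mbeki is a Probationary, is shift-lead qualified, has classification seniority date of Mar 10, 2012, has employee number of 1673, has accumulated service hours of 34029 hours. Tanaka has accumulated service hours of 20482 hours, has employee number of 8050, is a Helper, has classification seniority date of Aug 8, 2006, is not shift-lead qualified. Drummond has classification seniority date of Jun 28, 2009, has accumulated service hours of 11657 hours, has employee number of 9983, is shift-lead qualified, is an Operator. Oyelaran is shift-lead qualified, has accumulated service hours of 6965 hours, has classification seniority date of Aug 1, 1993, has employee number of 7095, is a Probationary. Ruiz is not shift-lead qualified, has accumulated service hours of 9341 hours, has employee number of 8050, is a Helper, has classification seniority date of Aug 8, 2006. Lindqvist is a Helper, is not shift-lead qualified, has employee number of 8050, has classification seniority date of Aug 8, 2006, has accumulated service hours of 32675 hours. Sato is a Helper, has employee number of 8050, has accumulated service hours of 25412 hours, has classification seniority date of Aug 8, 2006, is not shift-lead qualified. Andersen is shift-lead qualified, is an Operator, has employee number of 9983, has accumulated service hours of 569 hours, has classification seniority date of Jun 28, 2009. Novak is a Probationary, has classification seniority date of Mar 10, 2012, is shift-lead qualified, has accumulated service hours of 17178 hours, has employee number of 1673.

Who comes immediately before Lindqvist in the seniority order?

By classification: Andersen and Drummond (Operator); then Lindqvist, Reyes, Ruiz, Sato and Tanaka (Helper); then Mbeki, Novak and Oyelaran (Probationary).
Andersen and Drummond both have employee number 9983, so the next rule applies.
Andersen and Drummond both have classification seniority date Jun 28, 2009, so the next rule applies.
Andersen and Drummond are each shift-lead qualified, so the next rule applies.
Among Andersen and Drummond, alphabetically by surname: Andersen before Drummond.
Lindqvist, Reyes, Ruiz, Sato and Tanaka all have employee number 8050, so the next rule applies.
Lindqvist, Reyes, Ruiz, Sato and Tanaka all have classification seniority date Aug 8, 2006, so the next rule applies.
Lindqvist, Reyes, Ruiz, Sato and Tanaka are each not shift-lead qualified, so the next rule applies.
Among Lindqvist, Reyes, Ruiz, Sato and Tanaka, alphabetically by surname: Lindqvist before Reyes before Ruiz before Sato before Tanaka.
Among Mbeki, Novak and Oyelaran, by employee number (lower first): Mbeki and Novak (1673) before Oyelaran (7095).
Mbeki and Novak both have classification seniority date Mar 10, 2012, so the next rule applies.
Mbeki and Novak are each shift-lead qualified, so the next rule applies.
Among Mbeki and Novak, alphabetically by surname: Mbeki before Novak.
Order: Andersen, Drummond, Lindqvist, Reyes, Ruiz, Sato, Tanaka, Mbeki, Novak, Oyelaran.

Drummond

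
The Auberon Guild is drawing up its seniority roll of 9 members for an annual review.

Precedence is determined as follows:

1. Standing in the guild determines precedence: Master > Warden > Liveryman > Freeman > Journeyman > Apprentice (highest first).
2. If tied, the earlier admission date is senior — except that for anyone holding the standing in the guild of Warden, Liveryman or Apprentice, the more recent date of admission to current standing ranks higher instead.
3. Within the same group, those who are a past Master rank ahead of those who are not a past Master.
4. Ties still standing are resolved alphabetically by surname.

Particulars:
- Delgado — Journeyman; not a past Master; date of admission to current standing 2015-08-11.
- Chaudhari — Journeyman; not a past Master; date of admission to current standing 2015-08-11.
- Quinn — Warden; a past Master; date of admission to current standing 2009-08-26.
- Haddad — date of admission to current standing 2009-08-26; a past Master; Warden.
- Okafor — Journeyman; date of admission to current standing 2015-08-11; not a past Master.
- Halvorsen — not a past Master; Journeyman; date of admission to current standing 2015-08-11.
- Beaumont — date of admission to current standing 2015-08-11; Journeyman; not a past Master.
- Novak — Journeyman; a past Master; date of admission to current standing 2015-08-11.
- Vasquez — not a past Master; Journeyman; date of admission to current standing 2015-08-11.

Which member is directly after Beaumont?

Chaudhari

By standing in the guild: Haddad and Quinn (Warden); then Novak, Beaumont, Chaudhari, Delgado, Halvorsen, Okafor and Vasquez (Journeyman).
Haddad and Quinn both have date of admission to current standing 2009-08-26, so the next rule applies.
Haddad and Quinn are each a past Master, so the next rule applies.
Among Haddad and Quinn, alphabetically by surname: Haddad before Quinn.
Novak, Beaumont, Chaudhari, Delgado, Halvorsen, Okafor and Vasquez all have date of admission to current standing 2015-08-11, so the next rule applies.
Among Novak, Beaumont, Chaudhari, Delgado, Halvorsen, Okafor and Vasquez, a past Master before not a past Master: Novak (a past Master) before Beaumont, Chaudhari, Delgado, Halvorsen, Okafor and Vasquez (not a past Master).
Among Beaumont, Chaudhari, Delgado, Halvorsen, Okafor and Vasquez, alphabetically by surname: Beaumont before Chaudhari before Delgado before Halvorsen before Okafor before Vasquez.
Order: Haddad, Quinn, Novak, Beaumont, Chaudhari, Delgado, Halvorsen, Okafor, Vasquez.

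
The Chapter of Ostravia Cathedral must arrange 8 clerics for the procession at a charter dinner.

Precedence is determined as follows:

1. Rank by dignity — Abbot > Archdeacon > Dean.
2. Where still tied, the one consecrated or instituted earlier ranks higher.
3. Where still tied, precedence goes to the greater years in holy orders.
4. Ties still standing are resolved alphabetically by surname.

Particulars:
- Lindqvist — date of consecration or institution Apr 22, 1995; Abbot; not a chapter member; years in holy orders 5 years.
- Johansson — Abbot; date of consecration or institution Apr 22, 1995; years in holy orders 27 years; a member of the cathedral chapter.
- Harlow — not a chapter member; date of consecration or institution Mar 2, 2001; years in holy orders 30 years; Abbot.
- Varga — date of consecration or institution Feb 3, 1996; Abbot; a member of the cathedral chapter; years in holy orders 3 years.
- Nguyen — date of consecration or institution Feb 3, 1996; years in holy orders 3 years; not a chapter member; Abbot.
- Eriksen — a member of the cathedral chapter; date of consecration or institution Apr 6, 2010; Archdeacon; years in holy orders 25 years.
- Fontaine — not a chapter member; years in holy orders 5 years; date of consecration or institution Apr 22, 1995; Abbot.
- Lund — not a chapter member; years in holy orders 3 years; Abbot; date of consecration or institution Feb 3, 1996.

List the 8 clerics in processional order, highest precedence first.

Johansson, Fontaine, Lindqvist, Lund, Nguyen, Varga, Harlow, Eriksen

By dignity: Johansson, Fontaine, Lindqvist, Lund, Nguyen, Varga and Harlow (Abbot); then Eriksen (Archdeacon).
Among Johansson, Fontaine, Lindqvist, Lund, Nguyen, Varga and Harlow, by date of consecration or institution (earlier first): Johansson, Fontaine and Lindqvist (Apr 22, 1995) before Lund, Nguyen and Varga (Feb 3, 1996) before Harlow (Mar 2, 2001).
Among Johansson, Fontaine and Lindqvist, by years in holy orders (higher first): Johansson (27 years) before Fontaine and Lindqvist (5 years).
Among Fontaine and Lindqvist, alphabetically by surname: Fontaine before Lindqvist.
Lund, Nguyen and Varga all have years in holy orders 3 years, so the next rule applies.
Among Lund, Nguyen and Varga, alphabetically by surname: Lund before Nguyen before Varga.
Full order: Johansson, Fontaine, Lindqvist, Lund, Nguyen, Varga, Harlow, Eriksen.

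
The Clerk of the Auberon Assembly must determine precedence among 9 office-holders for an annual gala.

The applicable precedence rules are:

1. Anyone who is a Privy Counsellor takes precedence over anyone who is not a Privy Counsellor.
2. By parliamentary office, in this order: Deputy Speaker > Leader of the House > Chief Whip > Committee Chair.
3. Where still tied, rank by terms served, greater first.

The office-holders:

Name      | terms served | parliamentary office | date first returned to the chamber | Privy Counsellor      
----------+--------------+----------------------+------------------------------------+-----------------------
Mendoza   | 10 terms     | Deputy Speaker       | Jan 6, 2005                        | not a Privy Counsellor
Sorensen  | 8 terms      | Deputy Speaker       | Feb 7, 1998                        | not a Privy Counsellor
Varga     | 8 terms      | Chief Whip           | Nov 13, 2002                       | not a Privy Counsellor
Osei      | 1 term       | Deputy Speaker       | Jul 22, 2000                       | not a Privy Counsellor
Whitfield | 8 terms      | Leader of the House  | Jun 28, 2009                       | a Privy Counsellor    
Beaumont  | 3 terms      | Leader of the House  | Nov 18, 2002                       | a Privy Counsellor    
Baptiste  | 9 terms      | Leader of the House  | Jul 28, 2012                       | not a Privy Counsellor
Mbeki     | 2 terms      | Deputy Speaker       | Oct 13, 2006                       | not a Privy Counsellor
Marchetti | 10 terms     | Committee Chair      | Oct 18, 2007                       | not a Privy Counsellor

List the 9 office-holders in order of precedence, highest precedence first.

By the first rule: Whitfield and Beaumont (both a Privy Counsellor); then Mendoza, Sorensen, Mbeki, Osei, Baptiste, Varga and Marchetti (each not a Privy Counsellor).
Whitfield and Beaumont are each Leader of the House, so the next rule applies.
Among Whitfield and Beaumont, by terms served (higher first): Whitfield (8 terms) before Beaumont (3 terms).
Among Mendoza, Sorensen, Mbeki, Osei, Baptiste, Varga and Marchetti, by parliamentary office: Mendoza, Sorensen, Mbeki and Osei (Deputy Speaker) before Baptiste (Leader of the House) before Varga (Chief Whip) before Marchetti (Committee Chair).
Among Mendoza, Sorensen, Mbeki and Osei, by terms served (higher first): Mendoza (10 terms) before Sorensen (8 terms) before Mbeki (2 terms) before Osei (1 term).
Full order: Whitfield, Beaumont, Mendoza, Sorensen, Mbeki, Osei, Baptiste, Varga, Marchetti.

Whitfield, Beaumont, Mendoza, Sorensen, Mbeki, Osei, Baptiste, Varga, Marchetti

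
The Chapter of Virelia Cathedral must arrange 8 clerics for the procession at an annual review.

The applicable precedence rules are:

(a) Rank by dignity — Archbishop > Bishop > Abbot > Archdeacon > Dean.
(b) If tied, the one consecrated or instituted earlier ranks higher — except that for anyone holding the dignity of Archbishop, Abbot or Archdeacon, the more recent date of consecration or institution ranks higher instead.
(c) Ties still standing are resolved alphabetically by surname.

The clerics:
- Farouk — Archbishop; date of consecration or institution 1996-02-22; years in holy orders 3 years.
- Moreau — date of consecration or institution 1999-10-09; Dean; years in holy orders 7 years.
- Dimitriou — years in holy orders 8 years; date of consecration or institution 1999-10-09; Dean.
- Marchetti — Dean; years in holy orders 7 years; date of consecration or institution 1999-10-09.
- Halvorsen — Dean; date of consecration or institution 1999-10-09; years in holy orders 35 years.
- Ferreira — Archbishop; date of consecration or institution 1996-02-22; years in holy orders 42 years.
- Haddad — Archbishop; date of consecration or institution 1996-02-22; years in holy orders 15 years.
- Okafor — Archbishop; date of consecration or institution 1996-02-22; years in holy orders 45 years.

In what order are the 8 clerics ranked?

By dignity: Farouk, Ferreira, Haddad and Okafor (Archbishop); then Dimitriou, Halvorsen, Marchetti and Moreau (Dean).
Farouk, Ferreira, Haddad and Okafor all have date of consecration or institution 1996-02-22, so the next rule applies.
Among Farouk, Ferreira, Haddad and Okafor, alphabetically by surname: Farouk before Ferreira before Haddad before Okafor.
Dimitriou, Halvorsen, Marchetti and Moreau all have date of consecration or institution 1999-10-09, so the next rule applies.
Among Dimitriou, Halvorsen, Marchetti and Moreau, alphabetically by surname: Dimitriou before Halvorsen before Marchetti before Moreau.
Full order: Farouk, Ferreira, Haddad, Okafor, Dimitriou, Halvorsen, Marchetti, Moreau.

Farouk, Ferreira, Haddad, Okafor, Dimitriou, Halvorsen, Marchetti, Moreau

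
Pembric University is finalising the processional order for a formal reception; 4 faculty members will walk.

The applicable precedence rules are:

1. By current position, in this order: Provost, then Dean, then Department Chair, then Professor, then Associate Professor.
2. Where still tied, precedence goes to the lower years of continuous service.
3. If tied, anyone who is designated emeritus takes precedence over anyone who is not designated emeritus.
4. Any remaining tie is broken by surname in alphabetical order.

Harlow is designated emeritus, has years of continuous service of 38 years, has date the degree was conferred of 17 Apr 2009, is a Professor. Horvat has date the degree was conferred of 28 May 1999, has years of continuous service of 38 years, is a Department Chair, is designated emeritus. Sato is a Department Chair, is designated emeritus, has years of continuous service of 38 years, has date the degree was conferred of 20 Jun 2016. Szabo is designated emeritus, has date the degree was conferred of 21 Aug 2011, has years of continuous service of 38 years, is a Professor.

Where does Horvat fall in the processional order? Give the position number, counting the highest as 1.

By current position: Horvat and Sato (Department Chair); then Harlow and Szabo (Professor).
Horvat and Sato both have years of continuous service 38 years, so the next rule applies.
Horvat and Sato are each designated emeritus, so the next rule applies.
Among Horvat and Sato, alphabetically by surname: Horvat before Sato.
Harlow and Szabo both have years of continuous service 38 years, so the next rule applies.
Harlow and Szabo are each designated emeritus, so the next rule applies.
Among Harlow and Szabo, alphabetically by surname: Harlow before Szabo.
Order: Horvat, Sato, Harlow, Szabo. So position 1.

1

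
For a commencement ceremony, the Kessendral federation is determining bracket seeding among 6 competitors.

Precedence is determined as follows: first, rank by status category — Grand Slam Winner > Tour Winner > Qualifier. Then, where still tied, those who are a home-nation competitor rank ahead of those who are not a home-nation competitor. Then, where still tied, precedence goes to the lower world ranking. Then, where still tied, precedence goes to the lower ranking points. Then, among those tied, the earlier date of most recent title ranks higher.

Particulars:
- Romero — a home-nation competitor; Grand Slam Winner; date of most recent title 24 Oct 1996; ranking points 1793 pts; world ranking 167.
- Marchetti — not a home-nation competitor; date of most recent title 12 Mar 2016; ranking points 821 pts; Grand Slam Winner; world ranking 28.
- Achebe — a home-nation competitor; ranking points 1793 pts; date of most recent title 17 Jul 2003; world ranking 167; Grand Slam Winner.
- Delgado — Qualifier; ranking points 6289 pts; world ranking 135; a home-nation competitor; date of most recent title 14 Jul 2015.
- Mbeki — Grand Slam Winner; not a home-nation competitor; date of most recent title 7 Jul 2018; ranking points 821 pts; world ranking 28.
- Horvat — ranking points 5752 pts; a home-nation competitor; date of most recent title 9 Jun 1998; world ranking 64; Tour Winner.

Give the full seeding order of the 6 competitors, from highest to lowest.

By status category: Romero, Achebe, Marchetti and Mbeki (Grand Slam Winner); then Horvat (Tour Winner); then Delgado (Qualifier).
Among Romero, Achebe, Marchetti and Mbeki, a home-nation competitor before not a home-nation competitor: Romero and Achebe (a home-nation competitor) before Marchetti and Mbeki (not a home-nation competitor).
Romero and Achebe both have world ranking 167, so the next rule applies.
Romero and Achebe both have ranking points 1793 pts, so the next rule applies.
Among Romero and Achebe, by date of most recent title (earlier first): Romero (24 Oct 1996) before Achebe (17 Jul 2003).
Marchetti and Mbeki both have world ranking 28, so the next rule applies.
Marchetti and Mbeki both have ranking points 821 pts, so the next rule applies.
Among Marchetti and Mbeki, by date of most recent title (earlier first): Marchetti (12 Mar 2016) before Mbeki (7 Jul 2018).
Full order: Romero, Achebe, Marchetti, Mbeki, Horvat, Delgado.

Romero, Achebe, Marchetti, Mbeki, Horvat, Delgado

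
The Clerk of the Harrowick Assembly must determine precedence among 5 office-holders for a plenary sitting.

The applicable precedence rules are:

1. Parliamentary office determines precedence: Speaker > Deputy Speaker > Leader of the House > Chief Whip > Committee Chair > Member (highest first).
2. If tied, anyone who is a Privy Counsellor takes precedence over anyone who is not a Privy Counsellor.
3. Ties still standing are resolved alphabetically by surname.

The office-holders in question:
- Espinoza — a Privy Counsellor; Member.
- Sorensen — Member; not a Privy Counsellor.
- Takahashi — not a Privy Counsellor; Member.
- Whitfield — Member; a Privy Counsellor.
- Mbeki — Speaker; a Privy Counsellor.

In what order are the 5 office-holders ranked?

By parliamentary office: Mbeki (Speaker); then Espinoza, Whitfield, Sorensen and Takahashi (Member).
Among Espinoza, Whitfield, Sorensen and Takahashi, a Privy Counsellor before not a Privy Counsellor: Espinoza and Whitfield (a Privy Counsellor) before Sorensen and Takahashi (not a Privy Counsellor).
Among Espinoza and Whitfield, alphabetically by surname: Espinoza before Whitfield.
Among Sorensen and Takahashi, alphabetically by surname: Sorensen before Takahashi.
Full order: Mbeki, Espinoza, Whitfield, Sorensen, Takahashi.

Mbeki, Espinoza, Whitfield, Sorensen, Takahashi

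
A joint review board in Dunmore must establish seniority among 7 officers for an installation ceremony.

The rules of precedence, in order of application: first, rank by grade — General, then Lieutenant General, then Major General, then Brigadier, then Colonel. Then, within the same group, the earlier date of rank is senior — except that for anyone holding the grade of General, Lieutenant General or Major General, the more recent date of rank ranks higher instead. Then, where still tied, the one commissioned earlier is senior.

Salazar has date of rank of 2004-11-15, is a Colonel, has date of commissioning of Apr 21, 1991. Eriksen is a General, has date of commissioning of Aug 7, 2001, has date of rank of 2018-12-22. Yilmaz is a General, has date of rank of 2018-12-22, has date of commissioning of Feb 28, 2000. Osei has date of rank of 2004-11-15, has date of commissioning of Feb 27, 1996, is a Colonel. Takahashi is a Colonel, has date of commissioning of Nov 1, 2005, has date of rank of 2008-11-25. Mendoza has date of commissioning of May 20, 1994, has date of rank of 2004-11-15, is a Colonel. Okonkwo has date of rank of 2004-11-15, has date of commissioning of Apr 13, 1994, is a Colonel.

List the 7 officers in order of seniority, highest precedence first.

Yilmaz, Eriksen, Salazar, Okonkwo, Mendoza, Osei, Takahashi

By grade: Yilmaz and Eriksen (General); then Salazar, Okonkwo, Mendoza, Osei and Takahashi (Colonel).
Yilmaz and Eriksen both have date of rank 2018-12-22, so the next rule applies.
Among Yilmaz and Eriksen, by date of commissioning (earlier first): Yilmaz (Feb 28, 2000) before Eriksen (Aug 7, 2001).
Among Salazar, Okonkwo, Mendoza, Osei and Takahashi, by date of rank (earlier first): Salazar, Okonkwo, Mendoza and Osei (2004-11-15) before Takahashi (2008-11-25).
Among Salazar, Okonkwo, Mendoza and Osei, by date of commissioning (earlier first): Salazar (Apr 21, 1991) before Okonkwo (Apr 13, 1994) before Mendoza (May 20, 1994) before Osei (Feb 27, 1996).
Full order: Yilmaz, Eriksen, Salazar, Okonkwo, Mendoza, Osei, Takahashi.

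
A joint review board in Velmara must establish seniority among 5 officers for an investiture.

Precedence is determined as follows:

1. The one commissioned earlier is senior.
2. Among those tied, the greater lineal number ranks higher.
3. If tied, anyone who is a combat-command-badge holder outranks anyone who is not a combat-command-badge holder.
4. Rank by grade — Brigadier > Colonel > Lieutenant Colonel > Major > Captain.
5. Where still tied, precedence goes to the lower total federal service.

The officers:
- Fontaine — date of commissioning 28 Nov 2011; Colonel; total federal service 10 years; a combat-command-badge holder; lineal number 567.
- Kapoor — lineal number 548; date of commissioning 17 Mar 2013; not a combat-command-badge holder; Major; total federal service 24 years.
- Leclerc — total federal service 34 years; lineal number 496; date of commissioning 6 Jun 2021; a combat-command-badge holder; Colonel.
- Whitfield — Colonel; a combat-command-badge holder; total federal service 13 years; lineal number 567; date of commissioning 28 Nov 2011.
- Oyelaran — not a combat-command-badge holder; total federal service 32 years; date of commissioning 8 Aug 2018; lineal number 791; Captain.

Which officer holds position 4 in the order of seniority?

By date of commissioning (earlier first): Fontaine and Whitfield (both 28 Nov 2011); then Kapoor (17 Mar 2013); then Oyelaran (8 Aug 2018); then Leclerc (6 Jun 2021).
Fontaine and Whitfield both have lineal number 567, so the next rule applies.
Fontaine and Whitfield are each a combat-command-badge holder, so the next rule applies.
Fontaine and Whitfield are each Colonel, so the next rule applies.
Among Fontaine and Whitfield, by total federal service (lower first): Fontaine (10 years) before Whitfield (13 years).
Order: Fontaine, Whitfield, Kapoor, Oyelaran, Leclerc.

Oyelaran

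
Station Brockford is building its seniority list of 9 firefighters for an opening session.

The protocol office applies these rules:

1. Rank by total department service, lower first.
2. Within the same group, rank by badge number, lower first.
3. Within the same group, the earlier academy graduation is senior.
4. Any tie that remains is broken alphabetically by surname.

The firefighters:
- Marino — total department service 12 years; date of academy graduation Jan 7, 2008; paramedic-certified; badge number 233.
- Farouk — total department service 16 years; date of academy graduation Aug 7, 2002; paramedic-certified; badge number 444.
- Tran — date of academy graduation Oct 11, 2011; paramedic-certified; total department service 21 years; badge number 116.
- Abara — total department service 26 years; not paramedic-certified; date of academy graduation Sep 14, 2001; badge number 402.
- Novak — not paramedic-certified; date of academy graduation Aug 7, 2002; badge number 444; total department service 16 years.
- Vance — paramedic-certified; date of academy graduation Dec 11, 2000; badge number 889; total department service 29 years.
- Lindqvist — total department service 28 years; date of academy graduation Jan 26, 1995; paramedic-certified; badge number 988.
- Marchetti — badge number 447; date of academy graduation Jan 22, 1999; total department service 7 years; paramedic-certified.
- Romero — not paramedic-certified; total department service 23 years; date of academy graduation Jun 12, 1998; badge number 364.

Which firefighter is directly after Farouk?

Novak

By total department service (lower first): Marchetti (7 years); then Marino (12 years); then Farouk and Novak (both 16 years); then Tran (21 years); then Romero (23 years); then Abara (26 years); then Lindqvist (28 years); then Vance (29 years).
Farouk and Novak both have badge number 444, so the next rule applies.
Farouk and Novak both have date of academy graduation Aug 7, 2002, so the next rule applies.
Among Farouk and Novak, alphabetically by surname: Farouk before Novak.
Order: Marchetti, Marino, Farouk, Novak, Tran, Romero, Abara, Lindqvist, Vance.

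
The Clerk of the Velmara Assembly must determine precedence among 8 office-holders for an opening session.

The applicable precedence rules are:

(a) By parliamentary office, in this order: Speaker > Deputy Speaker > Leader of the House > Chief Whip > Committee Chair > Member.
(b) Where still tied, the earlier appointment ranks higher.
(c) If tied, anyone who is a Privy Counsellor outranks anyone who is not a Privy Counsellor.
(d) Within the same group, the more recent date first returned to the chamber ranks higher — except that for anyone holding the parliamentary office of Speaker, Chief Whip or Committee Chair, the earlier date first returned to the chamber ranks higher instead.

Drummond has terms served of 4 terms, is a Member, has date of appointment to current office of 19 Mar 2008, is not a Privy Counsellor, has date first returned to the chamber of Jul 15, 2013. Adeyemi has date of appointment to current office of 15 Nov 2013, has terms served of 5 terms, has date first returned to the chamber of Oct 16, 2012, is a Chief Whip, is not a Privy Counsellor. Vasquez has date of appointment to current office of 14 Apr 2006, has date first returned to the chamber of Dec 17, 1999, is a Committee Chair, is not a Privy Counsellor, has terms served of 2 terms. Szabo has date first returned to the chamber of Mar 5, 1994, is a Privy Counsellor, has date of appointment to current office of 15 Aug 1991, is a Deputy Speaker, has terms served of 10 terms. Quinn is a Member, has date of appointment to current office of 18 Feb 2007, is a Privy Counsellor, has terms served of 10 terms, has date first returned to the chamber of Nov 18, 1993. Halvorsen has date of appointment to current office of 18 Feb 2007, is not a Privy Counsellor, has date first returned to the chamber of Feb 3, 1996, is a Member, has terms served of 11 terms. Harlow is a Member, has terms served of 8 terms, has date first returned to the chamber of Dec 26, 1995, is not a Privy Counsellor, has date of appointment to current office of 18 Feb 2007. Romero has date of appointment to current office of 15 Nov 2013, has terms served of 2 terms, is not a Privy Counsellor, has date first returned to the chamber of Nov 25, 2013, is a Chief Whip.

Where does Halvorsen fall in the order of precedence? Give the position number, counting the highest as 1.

6

By parliamentary office: Szabo (Deputy Speaker); then Adeyemi and Romero (Chief Whip); then Vasquez (Committee Chair); then Quinn, Halvorsen, Harlow and Drummond (Member).
Adeyemi and Romero both have date of appointment to current office 15 Nov 2013, so the next rule applies.
Adeyemi and Romero are each not a Privy Counsellor, so the next rule applies.
Among Adeyemi and Romero, by date first returned to the chamber (earlier first) (reversed rule for this group): Adeyemi (Oct 16, 2012) before Romero (Nov 25, 2013).
Among Quinn, Halvorsen, Harlow and Drummond, by date of appointment to current office (earlier first): Quinn, Halvorsen and Harlow (18 Feb 2007) before Drummond (19 Mar 2008).
Among Quinn, Halvorsen and Harlow, a Privy Counsellor before not a Privy Counsellor: Quinn (a Privy Counsellor) before Halvorsen and Harlow (not a Privy Counsellor).
Among Halvorsen and Harlow, by date first returned to the chamber (later first): Halvorsen (Feb 3, 1996) before Harlow (Dec 26, 1995).
Order: Szabo, Adeyemi, Romero, Vasquez, Quinn, Halvorsen, Harlow, Drummond. So position 6.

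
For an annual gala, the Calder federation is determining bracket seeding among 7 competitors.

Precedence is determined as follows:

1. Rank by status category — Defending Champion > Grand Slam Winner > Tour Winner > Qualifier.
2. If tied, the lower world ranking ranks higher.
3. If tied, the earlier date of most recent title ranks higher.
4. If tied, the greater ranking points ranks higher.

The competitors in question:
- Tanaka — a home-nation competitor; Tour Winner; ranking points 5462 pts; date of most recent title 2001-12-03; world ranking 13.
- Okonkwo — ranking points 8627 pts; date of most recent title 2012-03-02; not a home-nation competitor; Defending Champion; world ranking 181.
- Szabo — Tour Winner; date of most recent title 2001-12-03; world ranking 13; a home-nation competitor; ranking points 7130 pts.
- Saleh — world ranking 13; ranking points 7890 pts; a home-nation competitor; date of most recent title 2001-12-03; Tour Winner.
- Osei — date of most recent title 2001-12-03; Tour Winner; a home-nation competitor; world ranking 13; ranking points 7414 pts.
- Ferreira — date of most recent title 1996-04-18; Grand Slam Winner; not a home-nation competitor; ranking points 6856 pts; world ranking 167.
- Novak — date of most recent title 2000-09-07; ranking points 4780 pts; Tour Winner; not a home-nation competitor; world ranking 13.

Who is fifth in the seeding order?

Osei

By status category: Okonkwo (Defending Champion); then Ferreira (Grand Slam Winner); then Novak, Saleh, Osei, Szabo and Tanaka (Tour Winner).
Novak, Saleh, Osei, Szabo and Tanaka all have world ranking 13, so the next rule applies.
Among Novak, Saleh, Osei, Szabo and Tanaka, by date of most recent title (earlier first): Novak (2000-09-07) before Saleh, Osei, Szabo and Tanaka (2001-12-03).
Among Saleh, Osei, Szabo and Tanaka, by ranking points (higher first): Saleh (7890 pts) before Osei (7414 pts) before Szabo (7130 pts) before Tanaka (5462 pts).
Order: Okonkwo, Ferreira, Novak, Saleh, Osei, Szabo, Tanaka.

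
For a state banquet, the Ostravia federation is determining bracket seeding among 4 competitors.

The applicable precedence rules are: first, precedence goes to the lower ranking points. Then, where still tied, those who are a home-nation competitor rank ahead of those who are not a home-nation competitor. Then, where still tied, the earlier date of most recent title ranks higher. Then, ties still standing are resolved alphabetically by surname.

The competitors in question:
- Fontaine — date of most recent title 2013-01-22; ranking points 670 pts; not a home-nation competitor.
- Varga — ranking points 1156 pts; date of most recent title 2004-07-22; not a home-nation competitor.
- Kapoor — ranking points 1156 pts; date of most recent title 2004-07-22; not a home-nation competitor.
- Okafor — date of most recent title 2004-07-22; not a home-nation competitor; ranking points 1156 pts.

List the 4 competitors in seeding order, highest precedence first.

By ranking points (lower first): Fontaine (670 pts); then Kapoor, Okafor and Varga (each 1156 pts).
Kapoor, Okafor and Varga are each not a home-nation competitor, so the next rule applies.
Kapoor, Okafor and Varga all have date of most recent title 2004-07-22, so the next rule applies.
Among Kapoor, Okafor and Varga, alphabetically by surname: Kapoor before Okafor before Varga.
Full order: Fontaine, Kapoor, Okafor, Varga.

Fontaine, Kapoor, Okafor, Varga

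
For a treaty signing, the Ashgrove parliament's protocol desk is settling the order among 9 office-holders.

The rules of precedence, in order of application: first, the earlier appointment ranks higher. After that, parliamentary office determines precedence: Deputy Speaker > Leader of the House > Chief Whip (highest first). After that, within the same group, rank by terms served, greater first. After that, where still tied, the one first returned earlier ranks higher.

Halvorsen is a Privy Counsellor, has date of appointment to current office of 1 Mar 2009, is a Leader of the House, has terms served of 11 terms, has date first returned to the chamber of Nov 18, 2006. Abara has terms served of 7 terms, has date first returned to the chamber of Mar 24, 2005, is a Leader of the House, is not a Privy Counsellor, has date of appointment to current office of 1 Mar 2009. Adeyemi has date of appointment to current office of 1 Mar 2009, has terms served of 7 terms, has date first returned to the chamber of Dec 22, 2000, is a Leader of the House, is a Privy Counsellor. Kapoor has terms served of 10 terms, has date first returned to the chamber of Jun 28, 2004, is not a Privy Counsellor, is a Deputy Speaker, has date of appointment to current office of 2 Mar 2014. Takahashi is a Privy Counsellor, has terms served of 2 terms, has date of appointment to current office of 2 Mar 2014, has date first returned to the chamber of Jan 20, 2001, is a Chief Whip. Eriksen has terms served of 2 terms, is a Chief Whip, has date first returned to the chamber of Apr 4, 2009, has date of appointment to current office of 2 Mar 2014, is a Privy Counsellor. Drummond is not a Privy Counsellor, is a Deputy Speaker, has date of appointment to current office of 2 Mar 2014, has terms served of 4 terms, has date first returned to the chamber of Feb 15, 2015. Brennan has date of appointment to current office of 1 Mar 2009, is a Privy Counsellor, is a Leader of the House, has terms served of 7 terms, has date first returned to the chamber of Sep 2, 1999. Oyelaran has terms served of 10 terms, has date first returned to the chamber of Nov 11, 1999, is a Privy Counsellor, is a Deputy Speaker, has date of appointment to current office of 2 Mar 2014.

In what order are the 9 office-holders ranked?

Halvorsen, Brennan, Adeyemi, Abara, Oyelaran, Kapoor, Drummond, Takahashi, Eriksen

By date of appointment to current office (earlier first): Halvorsen, Brennan, Adeyemi and Abara (each 1 Mar 2009); then Oyelaran, Kapoor, Drummond, Takahashi and Eriksen (each 2 Mar 2014).
Halvorsen, Brennan, Adeyemi and Abara are each Leader of the House, so the next rule applies.
Among Halvorsen, Brennan, Adeyemi and Abara, by terms served (higher first): Halvorsen (11 terms) before Brennan, Adeyemi and Abara (7 terms).
Among Brennan, Adeyemi and Abara, by date first returned to the chamber (earlier first): Brennan (Sep 2, 1999) before Adeyemi (Dec 22, 2000) before Abara (Mar 24, 2005).
Among Oyelaran, Kapoor, Drummond, Takahashi and Eriksen, by parliamentary office: Oyelaran, Kapoor and Drummond (Deputy Speaker) before Takahashi and Eriksen (Chief Whip).
Among Oyelaran, Kapoor and Drummond, by terms served (higher first): Oyelaran and Kapoor (10 terms) before Drummond (4 terms).
Among Oyelaran and Kapoor, by date first returned to the chamber (earlier first): Oyelaran (Nov 11, 1999) before Kapoor (Jun 28, 2004).
Takahashi and Eriksen both have terms served 2 terms, so the next rule applies.
Among Takahashi and Eriksen, by date first returned to the chamber (earlier first): Takahashi (Jan 20, 2001) before Eriksen (Apr 4, 2009).
Full order: Halvorsen, Brennan, Adeyemi, Abara, Oyelaran, Kapoor, Drummond, Takahashi, Eriksen.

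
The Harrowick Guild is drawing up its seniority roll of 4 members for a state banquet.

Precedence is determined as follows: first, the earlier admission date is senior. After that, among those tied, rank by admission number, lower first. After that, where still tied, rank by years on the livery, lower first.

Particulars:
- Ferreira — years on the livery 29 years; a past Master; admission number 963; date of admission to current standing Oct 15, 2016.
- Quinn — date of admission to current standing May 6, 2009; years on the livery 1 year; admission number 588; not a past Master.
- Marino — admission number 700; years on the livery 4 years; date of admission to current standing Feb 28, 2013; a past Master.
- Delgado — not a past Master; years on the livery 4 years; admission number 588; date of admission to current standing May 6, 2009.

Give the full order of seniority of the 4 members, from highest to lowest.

By date of admission to current standing (earlier first): Quinn and Delgado (both May 6, 2009); then Marino (Feb 28, 2013); then Ferreira (Oct 15, 2016).
Quinn and Delgado both have admission number 588, so the next rule applies.
Among Quinn and Delgado, by years on the livery (lower first): Quinn (1 year) before Delgado (4 years).
Full order: Quinn, Delgado, Marino, Ferreira.

Quinn, Delgado, Marino, Ferreira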